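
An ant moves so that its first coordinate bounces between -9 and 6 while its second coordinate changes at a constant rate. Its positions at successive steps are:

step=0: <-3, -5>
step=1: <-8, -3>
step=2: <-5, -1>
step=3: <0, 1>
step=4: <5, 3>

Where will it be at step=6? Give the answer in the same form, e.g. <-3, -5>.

The first coordinate travels 5 per step and bounces off the walls at -9 and 6.
  step 5: 5 → 2
  step 6: 2 → -3
The second coordinate changes by +2 each step: at step 6 it is 7.

<-3, 7>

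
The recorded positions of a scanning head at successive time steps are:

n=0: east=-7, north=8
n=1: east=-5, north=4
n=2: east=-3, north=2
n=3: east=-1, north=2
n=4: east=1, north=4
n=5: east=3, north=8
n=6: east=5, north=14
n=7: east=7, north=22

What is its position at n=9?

east=11, north=44

First differences are (+2, -4), (+2, -2), (+2, +0), (+2, +2), (+2, +4), (+2, +6), (+2, +8); their common second difference is (+0, +2) (constant acceleration).
step 8: east=7, north=22 + (+2, +10) → east=9, north=32
step 9: east=9, north=32 + (+2, +12) → east=11, north=44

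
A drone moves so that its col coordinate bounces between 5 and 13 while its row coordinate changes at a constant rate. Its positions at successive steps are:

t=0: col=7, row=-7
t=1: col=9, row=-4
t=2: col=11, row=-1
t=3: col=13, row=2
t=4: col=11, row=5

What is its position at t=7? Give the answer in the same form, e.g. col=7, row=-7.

col=5, row=14

The col coordinate reflects between 5 and 13, moving 2 per step.
  step 5: 11 → 9
  step 6: 9 → 7
  step 7: 7 → 5
The row coordinate changes by +3 each step: at step 7 it is 14.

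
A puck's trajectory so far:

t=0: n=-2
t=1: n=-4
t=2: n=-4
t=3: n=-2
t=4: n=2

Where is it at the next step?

n=8

Taking differences between consecutive positions: -2, +0, +2, +4. These grow by +2 each step.
step 5: 2 + 6 → n=8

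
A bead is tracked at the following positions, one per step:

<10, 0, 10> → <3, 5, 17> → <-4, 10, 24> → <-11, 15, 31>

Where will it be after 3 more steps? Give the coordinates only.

Each step adds <-7, +5, +7> to the position.
step 4: <-11, 15, 31> + <-7, +5, +7> → <-18, 20, 38>
step 5: <-18, 20, 38> + <-7, +5, +7> → <-25, 25, 45>
step 6: <-25, 25, 45> + <-7, +5, +7> → <-32, 30, 52>

<-32, 30, 52>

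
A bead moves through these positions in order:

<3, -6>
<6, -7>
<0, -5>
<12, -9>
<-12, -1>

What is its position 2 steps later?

<-60, 15>

Step-to-step displacements: <+3, -1>, <-6, +2>, <+12, -4>, <-24, +8>; each is -2× the previous.
step 5: <-12, -1> + <+48, -16> → <36, -17>
step 6: <36, -17> + <-96, +32> → <-60, 15>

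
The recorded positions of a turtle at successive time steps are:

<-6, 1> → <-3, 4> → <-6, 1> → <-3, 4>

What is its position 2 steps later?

Step-to-step displacements: <+3, +3>, <-3, -3>, <+3, +3>; each is -1× the previous.
step 4: <-3, 4> + <-3, -3> → <-6, 1>
step 5: <-6, 1> + <+3, +3> → <-3, 4>

<-3, 4>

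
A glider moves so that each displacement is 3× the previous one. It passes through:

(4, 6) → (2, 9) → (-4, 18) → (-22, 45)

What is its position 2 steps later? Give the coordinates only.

Step-to-step displacements: (-2, +3), (-6, +9), (-18, +27); each is 3× the previous.
step 4: (-22, 45) + (-54, +81) → (-76, 126)
step 5: (-76, 126) + (-162, +243) → (-238, 369)

(-238, 369)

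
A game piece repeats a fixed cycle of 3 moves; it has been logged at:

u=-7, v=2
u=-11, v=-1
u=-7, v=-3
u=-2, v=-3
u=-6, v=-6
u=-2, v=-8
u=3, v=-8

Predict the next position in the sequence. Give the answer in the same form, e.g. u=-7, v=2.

Differencing gives (-4, -3), (+4, -2), (+5, +0), (-4, -3), (+4, -2), (+5, +0). This is the pattern (-4, -3), (+4, -2), (+5, +0) repeated.
step 7: apply (-4, -3) → u=-1, v=-11

u=-1, v=-11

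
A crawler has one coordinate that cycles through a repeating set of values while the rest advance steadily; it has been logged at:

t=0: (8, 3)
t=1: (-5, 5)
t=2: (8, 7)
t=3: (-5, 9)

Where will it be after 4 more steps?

First: cycles through 8, -5 every 2 steps. Step 7 lands at position 1 of the cycle → -5.
Second: linear, +2 per step → 17 at step 7.

(-5, 17)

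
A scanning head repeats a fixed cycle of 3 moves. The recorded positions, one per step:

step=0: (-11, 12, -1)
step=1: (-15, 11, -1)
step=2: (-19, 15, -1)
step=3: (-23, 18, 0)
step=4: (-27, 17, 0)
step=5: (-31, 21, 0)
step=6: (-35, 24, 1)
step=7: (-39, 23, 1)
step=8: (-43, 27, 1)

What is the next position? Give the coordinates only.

(-47, 30, 2)

Step-to-step displacements: (-4, -1, +0), (-4, +4, +0), (-4, +3, +1), (-4, -1, +0), (-4, +4, +0), (-4, +3, +1), (-4, -1, +0), (-4, +4, +0) — a repeating cycle of length 3.
step 9: apply (-4, +3, +1) → (-47, 30, 2)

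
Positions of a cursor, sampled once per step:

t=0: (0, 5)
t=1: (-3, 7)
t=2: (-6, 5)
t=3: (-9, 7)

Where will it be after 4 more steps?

(-21, 7)

First: linear, -3 per step → -21 at step 7.
Second: cycles through 5, 7 every 2 steps. Step 7 lands at position 1 of the cycle → 7.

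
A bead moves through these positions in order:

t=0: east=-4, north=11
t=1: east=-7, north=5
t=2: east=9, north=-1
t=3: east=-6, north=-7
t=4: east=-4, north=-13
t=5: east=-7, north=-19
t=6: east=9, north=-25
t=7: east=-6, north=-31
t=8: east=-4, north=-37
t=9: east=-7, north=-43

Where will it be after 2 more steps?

The east coordinate repeats the cycle [-4, -7, 9, -6] with period 4; step 11 mod 4 = 3, giving -6.
The north coordinate changes by -6 each step, so at step 11 it is 11 + 11·(-6) = -55.

east=-6, north=-55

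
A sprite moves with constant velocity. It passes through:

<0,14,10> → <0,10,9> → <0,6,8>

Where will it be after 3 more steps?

Each step adds <+0,-4,-1> to the position.
step 3: <0,6,8> + <+0,-4,-1> → <0,2,7>
step 4: <0,2,7> + <+0,-4,-1> → <0,-2,6>
step 5: <0,-2,6> + <+0,-4,-1> → <0,-6,5>

<0,-6,5>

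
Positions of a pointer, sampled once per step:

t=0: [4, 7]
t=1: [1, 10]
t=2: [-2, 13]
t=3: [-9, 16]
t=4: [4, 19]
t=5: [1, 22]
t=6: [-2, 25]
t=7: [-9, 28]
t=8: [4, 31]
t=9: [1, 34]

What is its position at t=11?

[-9, 40]

First: cycles through 4, 1, -2, -9 every 4 steps. Step 11 lands at position 3 of the cycle → -9.
Second: linear, +3 per step → 40 at step 11.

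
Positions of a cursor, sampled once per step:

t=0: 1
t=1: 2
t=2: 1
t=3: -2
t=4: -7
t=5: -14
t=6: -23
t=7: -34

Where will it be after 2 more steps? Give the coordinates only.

-62

Taking differences between consecutive positions: +1, -1, -3, -5, -7, -9, -11. These grow by -2 each step.
step 8: -34 − 13 → -47
step 9: -47 − 15 → -62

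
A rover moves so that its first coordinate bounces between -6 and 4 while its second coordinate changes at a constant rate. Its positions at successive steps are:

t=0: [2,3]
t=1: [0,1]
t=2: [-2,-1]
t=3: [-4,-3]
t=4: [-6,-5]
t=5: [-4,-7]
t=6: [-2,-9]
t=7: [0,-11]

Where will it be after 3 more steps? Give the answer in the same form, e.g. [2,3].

The first coordinate travels 2 per step and bounces off the walls at -6 and 4.
  step 8: 0 → 2
  step 9: 2 → 4
  step 10: 4 → 2
The second coordinate changes by -2 each step: at step 10 it is -17.

[2,-17]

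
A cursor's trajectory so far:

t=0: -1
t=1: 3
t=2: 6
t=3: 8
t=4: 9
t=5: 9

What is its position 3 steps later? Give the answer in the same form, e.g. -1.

3

Taking differences between consecutive positions: +4, +3, +2, +1, +0. These grow by -1 each step.
step 6: 9 − 1 → 8
step 7: 8 − 2 → 6
step 8: 6 − 3 → 3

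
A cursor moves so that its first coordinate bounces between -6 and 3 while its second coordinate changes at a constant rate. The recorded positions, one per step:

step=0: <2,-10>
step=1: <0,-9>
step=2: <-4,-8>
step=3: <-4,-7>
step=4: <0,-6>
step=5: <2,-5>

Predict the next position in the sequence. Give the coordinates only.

The first coordinate travels 4 per step and bounces off the walls at -6 and 3.
  step 6: 2 → -2
The second coordinate changes by +1 each step: at step 6 it is -4.

<-2,-4>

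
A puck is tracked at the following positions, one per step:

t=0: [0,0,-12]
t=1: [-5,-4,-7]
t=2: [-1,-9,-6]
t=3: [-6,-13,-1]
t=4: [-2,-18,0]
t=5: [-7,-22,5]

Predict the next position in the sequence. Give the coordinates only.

Step-to-step displacements: [-5,-4,+5], [+4,-5,+1], [-5,-4,+5], [+4,-5,+1], [-5,-4,+5] — a repeating cycle of length 2.
step 6: apply [+4,-5,+1] → [-3,-27,6]

[-3,-27,6]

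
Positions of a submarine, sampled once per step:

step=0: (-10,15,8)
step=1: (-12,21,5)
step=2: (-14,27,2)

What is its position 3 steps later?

The position changes by (-2,+6,-3) every step.
step 3: (-14,27,2) + (-2,+6,-3) → (-16,33,-1)
step 4: (-16,33,-1) + (-2,+6,-3) → (-18,39,-4)
step 5: (-18,39,-4) + (-2,+6,-3) → (-20,45,-7)

(-20,45,-7)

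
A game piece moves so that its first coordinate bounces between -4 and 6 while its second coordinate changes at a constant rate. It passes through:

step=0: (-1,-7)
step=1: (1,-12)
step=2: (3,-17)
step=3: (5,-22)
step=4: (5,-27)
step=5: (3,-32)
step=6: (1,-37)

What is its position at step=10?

(-1,-57)

The first coordinate travels 2 per step and bounces off the walls at -4 and 6.
  step 7: 1 → -1
  step 8: -1 → -3
  step 9: -3 → -3
  step 10: -3 → -1
The second coordinate changes by -5 each step: at step 10 it is -57.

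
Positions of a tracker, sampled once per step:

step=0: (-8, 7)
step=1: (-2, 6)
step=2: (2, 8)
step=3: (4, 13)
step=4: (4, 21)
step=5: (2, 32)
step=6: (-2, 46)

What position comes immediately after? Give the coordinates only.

(-8, 63)

First differences are (+6, -1), (+4, +2), (+2, +5), (+0, +8), (-2, +11), (-4, +14); their common second difference is (-2, +3) (constant acceleration).
step 7: (-2, 46) + (-6, +17) → (-8, 63)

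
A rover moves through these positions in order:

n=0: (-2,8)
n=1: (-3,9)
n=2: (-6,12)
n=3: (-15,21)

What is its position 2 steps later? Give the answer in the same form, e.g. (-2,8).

(-123,129)

The jumps are (-1,+1), (-3,+3), (-9,+9) — a geometric progression with ratio 3.
step 4: (-15,21) + (-27,+27) → (-42,48)
step 5: (-42,48) + (-81,+81) → (-123,129)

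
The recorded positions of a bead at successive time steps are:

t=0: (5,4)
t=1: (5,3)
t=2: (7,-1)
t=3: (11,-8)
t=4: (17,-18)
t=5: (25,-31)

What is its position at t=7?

Successive displacements: (+0,-1), (+2,-4), (+4,-7), (+6,-10), (+8,-13) — each changes by (+2,-3).
step 6: (25,-31) + (+10,-16) → (35,-47)
step 7: (35,-47) + (+12,-19) → (47,-66)

(47,-66)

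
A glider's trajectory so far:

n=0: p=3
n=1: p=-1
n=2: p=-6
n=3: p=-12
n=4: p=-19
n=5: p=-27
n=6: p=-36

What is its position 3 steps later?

p=-69

Taking differences between consecutive positions: -4, -5, -6, -7, -8, -9. These grow by -1 each step.
step 7: -36 − 10 → p=-46
step 8: -46 − 11 → p=-57
step 9: -57 − 12 → p=-69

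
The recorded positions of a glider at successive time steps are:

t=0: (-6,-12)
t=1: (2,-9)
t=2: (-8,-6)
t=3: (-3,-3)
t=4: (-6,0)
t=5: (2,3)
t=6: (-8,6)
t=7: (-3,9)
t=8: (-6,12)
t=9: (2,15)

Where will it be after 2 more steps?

(-3,21)

First: cycles through -6, 2, -8, -3 every 4 steps. Step 11 lands at position 3 of the cycle → -3.
Second: linear, +3 per step → 21 at step 11.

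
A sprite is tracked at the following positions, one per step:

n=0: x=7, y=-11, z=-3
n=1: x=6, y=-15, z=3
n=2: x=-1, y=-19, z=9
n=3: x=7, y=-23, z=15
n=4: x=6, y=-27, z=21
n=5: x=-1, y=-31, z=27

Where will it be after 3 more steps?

x=-1, y=-43, z=45

X: cycles through 7, 6, -1 every 3 steps. Step 8 lands at position 2 of the cycle → -1.
Y: linear, -4 per step → -43 at step 8.
Z: linear, +6 per step → 45 at step 8.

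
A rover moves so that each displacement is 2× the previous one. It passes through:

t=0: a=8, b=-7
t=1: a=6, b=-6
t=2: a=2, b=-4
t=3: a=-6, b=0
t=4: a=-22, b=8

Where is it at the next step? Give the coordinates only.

The jumps are (-2, +1), (-4, +2), (-8, +4), (-16, +8) — a geometric progression with ratio 2.
step 5: a=-22, b=8 + (-32, +16) → a=-54, b=24

a=-54, b=24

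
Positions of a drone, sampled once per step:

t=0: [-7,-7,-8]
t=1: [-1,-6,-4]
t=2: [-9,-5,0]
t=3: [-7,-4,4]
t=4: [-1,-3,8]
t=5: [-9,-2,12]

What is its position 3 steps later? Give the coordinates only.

First: cycles through -7, -1, -9 every 3 steps. Step 8 lands at position 2 of the cycle → -9.
Second: linear, +1 per step → 1 at step 8.
Third: linear, +4 per step → 24 at step 8.

[-9,1,24]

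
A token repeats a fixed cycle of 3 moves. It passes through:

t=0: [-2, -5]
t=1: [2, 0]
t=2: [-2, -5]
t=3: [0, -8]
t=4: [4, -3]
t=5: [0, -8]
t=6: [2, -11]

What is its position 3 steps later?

The moves between consecutive positions are [+4, +5], [-4, -5], [+2, -3], [+4, +5], [-4, -5], [+2, -3]; they repeat the 3-cycle [[+4, +5], [-4, -5], [+2, -3]].
step 7: apply [+4, +5] → [6, -6]
step 8: apply [-4, -5] → [2, -11]
step 9: apply [+2, -3] → [4, -14]

[4, -14]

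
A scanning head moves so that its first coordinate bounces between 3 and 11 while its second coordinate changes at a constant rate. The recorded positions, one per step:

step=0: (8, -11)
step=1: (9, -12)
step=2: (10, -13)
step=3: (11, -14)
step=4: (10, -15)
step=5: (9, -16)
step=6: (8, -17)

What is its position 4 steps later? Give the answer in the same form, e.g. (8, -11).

(4, -21)

The first coordinate reflects between 3 and 11, moving 1 per step.
  step 7: 8 → 7
  step 8: 7 → 6
  step 9: 6 → 5
  step 10: 5 → 4
The second coordinate changes by -1 each step: at step 10 it is -21.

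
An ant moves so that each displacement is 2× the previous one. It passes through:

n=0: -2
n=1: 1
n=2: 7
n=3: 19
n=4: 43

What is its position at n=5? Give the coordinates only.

Step-to-step displacements: +3, +6, +12, +24; each is 2× the previous.
step 5: 43 + 48 → 91

91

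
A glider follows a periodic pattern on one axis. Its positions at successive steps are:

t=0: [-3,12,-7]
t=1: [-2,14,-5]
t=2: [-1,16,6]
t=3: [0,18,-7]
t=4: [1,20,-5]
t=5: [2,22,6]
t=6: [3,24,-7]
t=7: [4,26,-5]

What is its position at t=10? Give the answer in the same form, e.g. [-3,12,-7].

[7,32,-5]

The first coordinate changes by +1 each step, so at step 10 it is -3 + 10·(1) = 7.
The second coordinate changes by +2 each step, so at step 10 it is 12 + 10·(2) = 32.
The third coordinate repeats the cycle [-7, -5, 6] with period 3; step 10 mod 3 = 1, giving -5.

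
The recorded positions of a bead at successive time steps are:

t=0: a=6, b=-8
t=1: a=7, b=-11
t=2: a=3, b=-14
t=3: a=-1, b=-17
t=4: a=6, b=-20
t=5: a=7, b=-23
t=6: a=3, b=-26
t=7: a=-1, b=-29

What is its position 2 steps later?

a=7, b=-35

The a coordinate repeats the cycle [6, 7, 3, -1] with period 4; step 9 mod 4 = 1, giving 7.
The b coordinate changes by -3 each step, so at step 9 it is -8 + 9·(-3) = -35.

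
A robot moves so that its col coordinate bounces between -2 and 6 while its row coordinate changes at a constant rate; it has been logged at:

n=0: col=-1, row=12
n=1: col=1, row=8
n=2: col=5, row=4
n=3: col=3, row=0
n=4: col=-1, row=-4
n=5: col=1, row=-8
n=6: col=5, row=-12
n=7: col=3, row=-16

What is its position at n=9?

The col coordinate travels 4 per step and bounces off the walls at -2 and 6.
  step 8: 3 → -1
  step 9: -1 → 1
The row coordinate changes by -4 each step: at step 9 it is -24.

col=1, row=-24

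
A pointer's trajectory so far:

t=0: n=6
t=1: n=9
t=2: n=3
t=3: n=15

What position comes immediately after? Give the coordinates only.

n=-9

Step-to-step displacements: +3, -6, +12; each is -2× the previous.
step 4: 15 − 24 → n=-9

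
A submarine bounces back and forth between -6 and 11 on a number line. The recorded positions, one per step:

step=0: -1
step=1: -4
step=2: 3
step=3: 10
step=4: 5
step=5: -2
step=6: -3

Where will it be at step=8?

The value travels 7 per step and bounces off the walls at -6 and 11.
  step 7: -3 → 4
  step 8: 4 → 11

11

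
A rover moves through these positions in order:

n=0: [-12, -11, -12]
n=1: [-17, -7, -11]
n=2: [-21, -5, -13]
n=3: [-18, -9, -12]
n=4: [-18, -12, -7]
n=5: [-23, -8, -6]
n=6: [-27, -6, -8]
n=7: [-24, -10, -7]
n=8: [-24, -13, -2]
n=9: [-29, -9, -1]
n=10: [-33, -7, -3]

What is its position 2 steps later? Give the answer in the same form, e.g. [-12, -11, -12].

[-30, -14, 3]

Step-to-step displacements: [-5, +4, +1], [-4, +2, -2], [+3, -4, +1], [+0, -3, +5], [-5, +4, +1], [-4, +2, -2], [+3, -4, +1], [+0, -3, +5], [-5, +4, +1], [-4, +2, -2] — a repeating cycle of length 4.
step 11: apply [+3, -4, +1] → [-30, -11, -2]
step 12: apply [+0, -3, +5] → [-30, -14, 3]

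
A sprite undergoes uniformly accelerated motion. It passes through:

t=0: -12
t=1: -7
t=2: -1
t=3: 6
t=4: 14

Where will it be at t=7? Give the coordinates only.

44

Successive displacements: +5, +6, +7, +8 — each changes by +1.
step 5: 14 + 9 → 23
step 6: 23 + 10 → 33
step 7: 33 + 11 → 44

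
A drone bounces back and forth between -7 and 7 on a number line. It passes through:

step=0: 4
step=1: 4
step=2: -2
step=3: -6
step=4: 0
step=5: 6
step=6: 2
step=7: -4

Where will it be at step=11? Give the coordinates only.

The value travels 6 per step and bounces off the walls at -7 and 7.
  step 8: -4 → -4
  step 9: -4 → 2
  step 10: 2 → 6
  step 11: 6 → 0

0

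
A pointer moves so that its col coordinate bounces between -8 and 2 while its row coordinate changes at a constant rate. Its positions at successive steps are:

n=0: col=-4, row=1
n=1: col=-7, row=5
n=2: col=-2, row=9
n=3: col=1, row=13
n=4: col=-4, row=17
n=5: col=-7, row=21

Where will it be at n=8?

The col coordinate reflects between -8 and 2, moving 5 per step.
  step 6: -7 → -2
  step 7: -2 → 1
  step 8: 1 → -4
The row coordinate changes by +4 each step: at step 8 it is 33.

col=-4, row=33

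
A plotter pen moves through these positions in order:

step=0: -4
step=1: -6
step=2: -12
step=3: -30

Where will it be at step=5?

-246

Step-to-step displacements: -2, -6, -18; each is 3× the previous.
step 4: -30 − 54 → -84
step 5: -84 − 162 → -246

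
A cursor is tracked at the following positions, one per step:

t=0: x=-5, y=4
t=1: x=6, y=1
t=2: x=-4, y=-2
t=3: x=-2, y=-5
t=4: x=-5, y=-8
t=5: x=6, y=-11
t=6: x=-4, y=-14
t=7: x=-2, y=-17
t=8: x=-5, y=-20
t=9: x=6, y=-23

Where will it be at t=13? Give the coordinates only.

x=6, y=-35

X: cycles through -5, 6, -4, -2 every 4 steps. Step 13 lands at position 1 of the cycle → 6.
Y: linear, -3 per step → -35 at step 13.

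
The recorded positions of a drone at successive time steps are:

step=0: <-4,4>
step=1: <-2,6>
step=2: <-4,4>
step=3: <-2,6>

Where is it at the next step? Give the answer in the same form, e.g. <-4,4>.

Consecutive displacements <+2,+2>, <-2,-2>, <+2,+2> scale by a factor of -1 each step.
step 4: <-2,6> + <-2,-2> → <-4,4>

<-4,4>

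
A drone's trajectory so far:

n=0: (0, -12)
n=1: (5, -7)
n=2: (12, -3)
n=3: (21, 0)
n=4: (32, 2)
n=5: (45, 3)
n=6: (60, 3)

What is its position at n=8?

First differences are (+5, +5), (+7, +4), (+9, +3), (+11, +2), (+13, +1), (+15, +0); their common second difference is (+2, -1) (constant acceleration).
step 7: (60, 3) + (+17, -1) → (77, 2)
step 8: (77, 2) + (+19, -2) → (96, 0)

(96, 0)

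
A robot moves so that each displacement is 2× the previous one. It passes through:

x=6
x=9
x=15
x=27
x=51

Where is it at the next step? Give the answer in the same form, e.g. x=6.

Step-to-step displacements: +3, +6, +12, +24; each is 2× the previous.
step 5: 51 + 48 → x=99

x=99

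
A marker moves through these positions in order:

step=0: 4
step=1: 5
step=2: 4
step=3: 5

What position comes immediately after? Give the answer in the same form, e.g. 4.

4

The jumps are +1, -1, +1 — a geometric progression with ratio -1.
step 4: 5 − 1 → 4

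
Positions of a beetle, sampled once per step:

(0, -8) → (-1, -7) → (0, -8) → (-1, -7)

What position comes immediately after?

(0, -8)

Step-to-step displacements: (-1, +1), (+1, -1), (-1, +1); each is -1× the previous.
step 4: (-1, -7) + (+1, -1) → (0, -8)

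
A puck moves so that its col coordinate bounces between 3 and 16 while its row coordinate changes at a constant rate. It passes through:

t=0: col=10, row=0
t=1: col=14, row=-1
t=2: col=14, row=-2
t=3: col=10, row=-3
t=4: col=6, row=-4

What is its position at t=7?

col=12, row=-7

The col coordinate reflects between 3 and 16, moving 4 per step.
  step 5: 6 → 4
  step 6: 4 → 8
  step 7: 8 → 12
The row coordinate changes by -1 each step: at step 7 it is -7.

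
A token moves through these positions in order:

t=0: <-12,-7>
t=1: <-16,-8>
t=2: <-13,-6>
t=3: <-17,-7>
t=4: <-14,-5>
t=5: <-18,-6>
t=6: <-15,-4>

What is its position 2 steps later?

<-16,-3>

The moves between consecutive positions are <-4,-1>, <+3,+2>, <-4,-1>, <+3,+2>, <-4,-1>, <+3,+2>; they repeat the 2-cycle [<-4,-1>, <+3,+2>].
step 7: apply <-4,-1> → <-19,-5>
step 8: apply <+3,+2> → <-16,-3>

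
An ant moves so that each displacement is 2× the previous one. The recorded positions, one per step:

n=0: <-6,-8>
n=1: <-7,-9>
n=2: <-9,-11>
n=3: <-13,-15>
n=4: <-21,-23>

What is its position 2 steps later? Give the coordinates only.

<-69,-71>

The jumps are <-1,-1>, <-2,-2>, <-4,-4>, <-8,-8> — a geometric progression with ratio 2.
step 5: <-21,-23> + <-16,-16> → <-37,-39>
step 6: <-37,-39> + <-32,-32> → <-69,-71>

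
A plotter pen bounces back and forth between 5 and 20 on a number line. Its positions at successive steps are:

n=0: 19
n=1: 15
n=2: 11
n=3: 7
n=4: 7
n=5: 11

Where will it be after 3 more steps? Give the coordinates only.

17

The value reflects between 5 and 20, moving 4 per step.
  step 6: 11 → 15
  step 7: 15 → 19
  step 8: 19 → 17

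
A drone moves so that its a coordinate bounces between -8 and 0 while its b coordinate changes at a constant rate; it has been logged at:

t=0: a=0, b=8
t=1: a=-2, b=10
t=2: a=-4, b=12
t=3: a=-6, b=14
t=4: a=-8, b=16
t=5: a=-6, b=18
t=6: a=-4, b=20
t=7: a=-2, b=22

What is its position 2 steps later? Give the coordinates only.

a=-2, b=26

The a coordinate travels 2 per step and bounces off the walls at -8 and 0.
  step 8: -2 → 0
  step 9: 0 → -2
The b coordinate changes by +2 each step: at step 9 it is 26.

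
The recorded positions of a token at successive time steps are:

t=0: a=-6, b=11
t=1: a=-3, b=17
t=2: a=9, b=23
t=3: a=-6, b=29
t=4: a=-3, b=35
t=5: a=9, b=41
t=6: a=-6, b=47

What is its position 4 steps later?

The a coordinate repeats the cycle [-6, -3, 9] with period 3; step 10 mod 3 = 1, giving -3.
The b coordinate changes by +6 each step, so at step 10 it is 11 + 10·(6) = 71.

a=-3, b=71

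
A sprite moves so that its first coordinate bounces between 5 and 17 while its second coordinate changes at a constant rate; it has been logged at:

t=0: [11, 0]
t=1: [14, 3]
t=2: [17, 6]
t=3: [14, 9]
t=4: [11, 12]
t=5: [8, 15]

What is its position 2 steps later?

The first coordinate travels 3 per step and bounces off the walls at 5 and 17.
  step 6: 8 → 5
  step 7: 5 → 8
The second coordinate changes by +3 each step: at step 7 it is 21.

[8, 21]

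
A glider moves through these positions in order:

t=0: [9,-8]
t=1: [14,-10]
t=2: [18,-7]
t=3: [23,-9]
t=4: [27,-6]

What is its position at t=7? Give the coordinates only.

The moves between consecutive positions are [+5,-2], [+4,+3], [+5,-2], [+4,+3]; they repeat the 2-cycle [[+5,-2], [+4,+3]].
step 5: apply [+5,-2] → [32,-8]
step 6: apply [+4,+3] → [36,-5]
step 7: apply [+5,-2] → [41,-7]

[41,-7]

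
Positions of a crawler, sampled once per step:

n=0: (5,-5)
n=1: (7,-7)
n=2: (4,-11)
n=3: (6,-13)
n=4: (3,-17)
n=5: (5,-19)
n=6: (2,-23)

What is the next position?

(4,-25)

The moves between consecutive positions are (+2,-2), (-3,-4), (+2,-2), (-3,-4), (+2,-2), (-3,-4); they repeat the 2-cycle [(+2,-2), (-3,-4)].
step 7: apply (+2,-2) → (4,-25)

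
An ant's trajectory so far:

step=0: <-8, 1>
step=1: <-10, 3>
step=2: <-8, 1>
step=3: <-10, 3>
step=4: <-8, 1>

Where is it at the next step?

<-10, 3>

Step-to-step displacements: <-2, +2>, <+2, -2>, <-2, +2>, <+2, -2>; each is -1× the previous.
step 5: <-8, 1> + <-2, +2> → <-10, 3>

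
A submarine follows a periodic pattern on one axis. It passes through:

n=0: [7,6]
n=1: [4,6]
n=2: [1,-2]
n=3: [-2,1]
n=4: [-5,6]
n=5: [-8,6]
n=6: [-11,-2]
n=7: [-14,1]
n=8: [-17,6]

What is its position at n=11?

First: linear, -3 per step → -26 at step 11.
Second: cycles through 6, 6, -2, 1 every 4 steps. Step 11 lands at position 3 of the cycle → 1.

[-26,1]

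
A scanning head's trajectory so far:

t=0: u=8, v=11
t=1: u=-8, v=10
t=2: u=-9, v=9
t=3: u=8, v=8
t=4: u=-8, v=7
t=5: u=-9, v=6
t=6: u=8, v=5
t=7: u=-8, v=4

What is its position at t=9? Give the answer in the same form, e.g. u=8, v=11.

u=8, v=2

U: cycles through 8, -8, -9 every 3 steps. Step 9 lands at position 0 of the cycle → 8.
V: linear, -1 per step → 2 at step 9.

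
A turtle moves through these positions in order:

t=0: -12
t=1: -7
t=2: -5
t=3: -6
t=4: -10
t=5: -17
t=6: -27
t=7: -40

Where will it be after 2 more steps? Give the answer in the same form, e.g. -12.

First differences are +5, +2, -1, -4, -7, -10, -13; their common second difference is -3 (constant acceleration).
step 8: -40 − 16 → -56
step 9: -56 − 19 → -75

-75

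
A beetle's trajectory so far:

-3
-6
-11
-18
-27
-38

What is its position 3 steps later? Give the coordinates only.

Taking differences between consecutive positions: -3, -5, -7, -9, -11. These grow by -2 each step.
step 6: -38 − 13 → -51
step 7: -51 − 15 → -66
step 8: -66 − 17 → -83

-83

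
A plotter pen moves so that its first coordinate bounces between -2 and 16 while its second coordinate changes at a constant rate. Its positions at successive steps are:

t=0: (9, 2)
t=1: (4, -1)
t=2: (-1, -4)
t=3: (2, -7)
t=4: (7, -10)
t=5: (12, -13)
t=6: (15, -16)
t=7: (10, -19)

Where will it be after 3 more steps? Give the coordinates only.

The first coordinate travels 5 per step and bounces off the walls at -2 and 16.
  step 8: 10 → 5
  step 9: 5 → 0
  step 10: 0 → 1
The second coordinate changes by -3 each step: at step 10 it is -28.

(1, -28)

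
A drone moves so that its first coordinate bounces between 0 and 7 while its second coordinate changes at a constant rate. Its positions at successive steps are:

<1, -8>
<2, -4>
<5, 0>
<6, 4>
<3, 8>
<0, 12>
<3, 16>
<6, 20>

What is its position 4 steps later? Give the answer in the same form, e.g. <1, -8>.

<4, 36>

The first coordinate travels 3 per step and bounces off the walls at 0 and 7.
  step 8: 6 → 5
  step 9: 5 → 2
  step 10: 2 → 1
  step 11: 1 → 4
The second coordinate changes by +4 each step: at step 11 it is 36.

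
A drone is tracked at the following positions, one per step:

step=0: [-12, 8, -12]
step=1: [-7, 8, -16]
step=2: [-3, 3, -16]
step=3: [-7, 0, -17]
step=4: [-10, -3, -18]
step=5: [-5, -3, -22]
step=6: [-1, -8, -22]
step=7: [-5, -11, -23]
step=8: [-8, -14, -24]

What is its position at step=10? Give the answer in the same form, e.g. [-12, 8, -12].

Step-to-step displacements: [+5, +0, -4], [+4, -5, +0], [-4, -3, -1], [-3, -3, -1], [+5, +0, -4], [+4, -5, +0], [-4, -3, -1], [-3, -3, -1] — a repeating cycle of length 4.
step 9: apply [+5, +0, -4] → [-3, -14, -28]
step 10: apply [+4, -5, +0] → [1, -19, -28]

[1, -19, -28]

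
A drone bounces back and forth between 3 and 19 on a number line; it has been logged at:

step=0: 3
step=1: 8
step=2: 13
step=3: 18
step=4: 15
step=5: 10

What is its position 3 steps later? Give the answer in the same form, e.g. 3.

11

The value travels 5 per step and bounces off the walls at 3 and 19.
  step 6: 10 → 5
  step 7: 5 → 6
  step 8: 6 → 11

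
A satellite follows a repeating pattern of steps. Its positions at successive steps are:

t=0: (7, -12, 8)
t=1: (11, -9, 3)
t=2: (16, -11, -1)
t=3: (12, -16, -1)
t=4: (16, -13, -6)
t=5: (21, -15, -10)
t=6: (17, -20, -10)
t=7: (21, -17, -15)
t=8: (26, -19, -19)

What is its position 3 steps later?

(31, -23, -28)

Step-to-step displacements: (+4, +3, -5), (+5, -2, -4), (-4, -5, +0), (+4, +3, -5), (+5, -2, -4), (-4, -5, +0), (+4, +3, -5), (+5, -2, -4) — a repeating cycle of length 3.
step 9: apply (-4, -5, +0) → (22, -24, -19)
step 10: apply (+4, +3, -5) → (26, -21, -24)
step 11: apply (+5, -2, -4) → (31, -23, -28)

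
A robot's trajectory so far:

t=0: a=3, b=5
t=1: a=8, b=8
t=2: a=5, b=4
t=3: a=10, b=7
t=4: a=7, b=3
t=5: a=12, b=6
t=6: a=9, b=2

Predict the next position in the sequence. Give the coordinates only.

The moves between consecutive positions are (+5, +3), (-3, -4), (+5, +3), (-3, -4), (+5, +3), (-3, -4); they repeat the 2-cycle [(+5, +3), (-3, -4)].
step 7: apply (+5, +3) → a=14, b=5

a=14, b=5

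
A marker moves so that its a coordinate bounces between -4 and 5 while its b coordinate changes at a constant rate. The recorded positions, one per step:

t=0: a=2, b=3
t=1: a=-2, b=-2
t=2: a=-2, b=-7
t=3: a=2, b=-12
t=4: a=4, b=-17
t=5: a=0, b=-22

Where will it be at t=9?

The a coordinate reflects between -4 and 5, moving 4 per step.
  step 6: 0 → -4
  step 7: -4 → 0
  step 8: 0 → 4
  step 9: 4 → 2
The b coordinate changes by -5 each step: at step 9 it is -42.

a=2, b=-42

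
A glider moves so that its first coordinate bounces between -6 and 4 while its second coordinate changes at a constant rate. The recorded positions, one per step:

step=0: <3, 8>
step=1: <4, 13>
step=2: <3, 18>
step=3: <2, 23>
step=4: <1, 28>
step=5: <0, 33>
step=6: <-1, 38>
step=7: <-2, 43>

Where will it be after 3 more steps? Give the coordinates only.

<-5, 58>

The first coordinate travels 1 per step and bounces off the walls at -6 and 4.
  step 8: -2 → -3
  step 9: -3 → -4
  step 10: -4 → -5
The second coordinate changes by +5 each step: at step 10 it is 58.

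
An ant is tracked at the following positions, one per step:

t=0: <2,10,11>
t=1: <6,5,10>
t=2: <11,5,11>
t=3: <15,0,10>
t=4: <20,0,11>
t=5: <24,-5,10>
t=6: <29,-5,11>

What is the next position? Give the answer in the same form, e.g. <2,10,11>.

<33,-10,10>

The moves between consecutive positions are <+4,-5,-1>, <+5,+0,+1>, <+4,-5,-1>, <+5,+0,+1>, <+4,-5,-1>, <+5,+0,+1>; they repeat the 2-cycle [<+4,-5,-1>, <+5,+0,+1>].
step 7: apply <+4,-5,-1> → <33,-10,10>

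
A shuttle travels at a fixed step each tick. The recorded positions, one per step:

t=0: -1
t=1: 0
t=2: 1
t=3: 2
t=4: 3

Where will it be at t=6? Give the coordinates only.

Each step adds +1 to the position.
step 5: 3 + 1 → 4
step 6: 4 + 1 → 5

5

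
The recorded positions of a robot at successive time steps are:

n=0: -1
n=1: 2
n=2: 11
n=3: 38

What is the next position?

Consecutive displacements +3, +9, +27 scale by a factor of 3 each step.
step 4: 38 + 81 → 119

119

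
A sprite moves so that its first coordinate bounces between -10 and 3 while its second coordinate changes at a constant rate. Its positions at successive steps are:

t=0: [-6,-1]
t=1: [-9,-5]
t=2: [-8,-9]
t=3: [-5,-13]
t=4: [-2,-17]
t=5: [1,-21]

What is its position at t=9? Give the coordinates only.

The first coordinate travels 3 per step and bounces off the walls at -10 and 3.
  step 6: 1 → 2
  step 7: 2 → -1
  step 8: -1 → -4
  step 9: -4 → -7
The second coordinate changes by -4 each step: at step 9 it is -37.

[-7,-37]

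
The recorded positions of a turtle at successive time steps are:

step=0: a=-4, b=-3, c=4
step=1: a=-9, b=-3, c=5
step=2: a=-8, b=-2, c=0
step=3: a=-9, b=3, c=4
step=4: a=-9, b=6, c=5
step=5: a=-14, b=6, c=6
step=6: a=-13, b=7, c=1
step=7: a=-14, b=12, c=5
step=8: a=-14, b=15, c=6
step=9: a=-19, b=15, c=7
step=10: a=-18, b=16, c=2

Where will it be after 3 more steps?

a=-24, b=24, c=8

Step-to-step displacements: (-5,+0,+1), (+1,+1,-5), (-1,+5,+4), (+0,+3,+1), (-5,+0,+1), (+1,+1,-5), (-1,+5,+4), (+0,+3,+1), (-5,+0,+1), (+1,+1,-5) — a repeating cycle of length 4.
step 11: apply (-1,+5,+4) → a=-19, b=21, c=6
step 12: apply (+0,+3,+1) → a=-19, b=24, c=7
step 13: apply (-5,+0,+1) → a=-24, b=24, c=8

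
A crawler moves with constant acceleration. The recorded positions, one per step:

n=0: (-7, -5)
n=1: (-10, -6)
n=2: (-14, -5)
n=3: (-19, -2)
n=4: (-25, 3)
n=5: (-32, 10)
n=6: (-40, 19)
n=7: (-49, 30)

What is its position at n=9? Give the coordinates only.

Taking differences between consecutive positions: (-3, -1), (-4, +1), (-5, +3), (-6, +5), (-7, +7), (-8, +9), (-9, +11). These grow by (-1, +2) each step.
step 8: (-49, 30) + (-10, +13) → (-59, 43)
step 9: (-59, 43) + (-11, +15) → (-70, 58)

(-70, 58)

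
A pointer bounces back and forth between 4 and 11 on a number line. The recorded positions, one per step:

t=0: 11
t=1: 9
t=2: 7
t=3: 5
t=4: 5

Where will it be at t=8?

The value travels 2 per step and bounces off the walls at 4 and 11.
  step 5: 5 → 7
  step 6: 7 → 9
  step 7: 9 → 11
  step 8: 11 → 9

9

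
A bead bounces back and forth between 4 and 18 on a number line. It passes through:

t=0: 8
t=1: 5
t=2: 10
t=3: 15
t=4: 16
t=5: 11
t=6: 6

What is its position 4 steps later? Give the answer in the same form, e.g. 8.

14

The value travels 5 per step and bounces off the walls at 4 and 18.
  step 7: 6 → 7
  step 8: 7 → 12
  step 9: 12 → 17
  step 10: 17 → 14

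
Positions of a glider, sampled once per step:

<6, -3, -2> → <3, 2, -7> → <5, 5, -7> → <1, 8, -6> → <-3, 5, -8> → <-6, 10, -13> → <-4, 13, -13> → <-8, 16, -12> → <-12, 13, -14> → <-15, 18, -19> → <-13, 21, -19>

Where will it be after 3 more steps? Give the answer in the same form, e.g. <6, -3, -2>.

Step-to-step displacements: <-3, +5, -5>, <+2, +3, +0>, <-4, +3, +1>, <-4, -3, -2>, <-3, +5, -5>, <+2, +3, +0>, <-4, +3, +1>, <-4, -3, -2>, <-3, +5, -5>, <+2, +3, +0> — a repeating cycle of length 4.
step 11: apply <-4, +3, +1> → <-17, 24, -18>
step 12: apply <-4, -3, -2> → <-21, 21, -20>
step 13: apply <-3, +5, -5> → <-24, 26, -25>

<-24, 26, -25>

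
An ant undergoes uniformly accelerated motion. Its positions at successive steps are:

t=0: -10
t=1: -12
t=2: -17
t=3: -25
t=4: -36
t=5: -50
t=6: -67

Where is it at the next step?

Successive displacements: -2, -5, -8, -11, -14, -17 — each changes by -3.
step 7: -67 − 20 → -87

-87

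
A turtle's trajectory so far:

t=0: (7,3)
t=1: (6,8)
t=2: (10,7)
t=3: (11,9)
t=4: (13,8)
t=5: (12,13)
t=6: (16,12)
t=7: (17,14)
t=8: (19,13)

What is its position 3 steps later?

(23,19)

Differencing gives (-1,+5), (+4,-1), (+1,+2), (+2,-1), (-1,+5), (+4,-1), (+1,+2), (+2,-1). This is the pattern (-1,+5), (+4,-1), (+1,+2), (+2,-1) repeated.
step 9: apply (-1,+5) → (18,18)
step 10: apply (+4,-1) → (22,17)
step 11: apply (+1,+2) → (23,19)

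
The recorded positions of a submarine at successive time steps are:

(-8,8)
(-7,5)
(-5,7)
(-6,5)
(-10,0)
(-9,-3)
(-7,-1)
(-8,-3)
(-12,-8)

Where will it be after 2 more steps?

(-9,-9)

The moves between consecutive positions are (+1,-3), (+2,+2), (-1,-2), (-4,-5), (+1,-3), (+2,+2), (-1,-2), (-4,-5); they repeat the 4-cycle [(+1,-3), (+2,+2), (-1,-2), (-4,-5)].
step 9: apply (+1,-3) → (-11,-11)
step 10: apply (+2,+2) → (-9,-9)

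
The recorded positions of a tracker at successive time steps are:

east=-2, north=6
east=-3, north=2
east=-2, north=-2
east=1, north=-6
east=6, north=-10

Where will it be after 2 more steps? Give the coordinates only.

Taking differences between consecutive positions: (-1, -4), (+1, -4), (+3, -4), (+5, -4). These grow by (+2, +0) each step.
step 5: east=6, north=-10 + (+7, -4) → east=13, north=-14
step 6: east=13, north=-14 + (+9, -4) → east=22, north=-18

east=22, north=-18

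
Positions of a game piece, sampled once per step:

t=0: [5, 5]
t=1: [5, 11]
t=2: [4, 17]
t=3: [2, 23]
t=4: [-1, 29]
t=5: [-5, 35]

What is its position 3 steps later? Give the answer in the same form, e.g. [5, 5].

Taking differences between consecutive positions: [+0, +6], [-1, +6], [-2, +6], [-3, +6], [-4, +6]. These grow by [-1, +0] each step.
step 6: [-5, 35] + [-5, +6] → [-10, 41]
step 7: [-10, 41] + [-6, +6] → [-16, 47]
step 8: [-16, 47] + [-7, +6] → [-23, 53]

[-23, 53]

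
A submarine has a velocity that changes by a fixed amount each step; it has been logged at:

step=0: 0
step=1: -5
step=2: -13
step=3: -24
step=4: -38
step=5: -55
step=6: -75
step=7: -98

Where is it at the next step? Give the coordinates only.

-124

Successive displacements: -5, -8, -11, -14, -17, -20, -23 — each changes by -3.
step 8: -98 − 26 → -124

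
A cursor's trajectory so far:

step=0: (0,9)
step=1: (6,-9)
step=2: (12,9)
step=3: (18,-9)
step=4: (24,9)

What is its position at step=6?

(36,9)

First: linear, +6 per step → 36 at step 6.
Second: cycles through 9, -9 every 2 steps. Step 6 lands at position 0 of the cycle → 9.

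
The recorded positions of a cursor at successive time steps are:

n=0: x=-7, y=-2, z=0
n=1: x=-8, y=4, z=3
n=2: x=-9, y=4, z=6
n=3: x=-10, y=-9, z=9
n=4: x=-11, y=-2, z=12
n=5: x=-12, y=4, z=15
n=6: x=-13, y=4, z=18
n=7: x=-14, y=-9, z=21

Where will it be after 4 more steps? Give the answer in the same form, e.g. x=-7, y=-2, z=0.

x=-18, y=-9, z=33

X: linear, -1 per step → -18 at step 11.
Y: cycles through -2, 4, 4, -9 every 4 steps. Step 11 lands at position 3 of the cycle → -9.
Z: linear, +3 per step → 33 at step 11.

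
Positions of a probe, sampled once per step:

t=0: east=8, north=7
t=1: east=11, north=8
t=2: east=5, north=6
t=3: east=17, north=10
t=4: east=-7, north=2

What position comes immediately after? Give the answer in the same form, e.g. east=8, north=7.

east=41, north=18

Step-to-step displacements: (+3, +1), (-6, -2), (+12, +4), (-24, -8); each is -2× the previous.
step 5: east=-7, north=2 + (+48, +16) → east=41, north=18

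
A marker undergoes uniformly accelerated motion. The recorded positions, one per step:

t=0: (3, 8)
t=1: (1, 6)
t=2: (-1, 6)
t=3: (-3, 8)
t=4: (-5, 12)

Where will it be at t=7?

Taking differences between consecutive positions: (-2, -2), (-2, +0), (-2, +2), (-2, +4). These grow by (+0, +2) each step.
step 5: (-5, 12) + (-2, +6) → (-7, 18)
step 6: (-7, 18) + (-2, +8) → (-9, 26)
step 7: (-9, 26) + (-2, +10) → (-11, 36)

(-11, 36)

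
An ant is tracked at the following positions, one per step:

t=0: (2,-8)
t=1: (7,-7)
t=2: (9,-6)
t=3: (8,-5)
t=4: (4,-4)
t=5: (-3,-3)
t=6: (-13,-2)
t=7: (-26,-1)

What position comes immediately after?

Successive displacements: (+5,+1), (+2,+1), (-1,+1), (-4,+1), (-7,+1), (-10,+1), (-13,+1) — each changes by (-3,+0).
step 8: (-26,-1) + (-16,+1) → (-42,0)

(-42,0)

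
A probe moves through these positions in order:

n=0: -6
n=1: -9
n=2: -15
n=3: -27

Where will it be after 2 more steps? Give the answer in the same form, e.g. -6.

-99

Step-to-step displacements: -3, -6, -12; each is 2× the previous.
step 4: -27 − 24 → -51
step 5: -51 − 48 → -99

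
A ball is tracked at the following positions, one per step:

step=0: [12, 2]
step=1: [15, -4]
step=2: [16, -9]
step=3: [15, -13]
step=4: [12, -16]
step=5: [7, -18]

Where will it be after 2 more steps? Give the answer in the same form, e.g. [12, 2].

[-9, -19]

Taking differences between consecutive positions: [+3, -6], [+1, -5], [-1, -4], [-3, -3], [-5, -2]. These grow by [-2, +1] each step.
step 6: [7, -18] + [-7, -1] → [0, -19]
step 7: [0, -19] + [-9, +0] → [-9, -19]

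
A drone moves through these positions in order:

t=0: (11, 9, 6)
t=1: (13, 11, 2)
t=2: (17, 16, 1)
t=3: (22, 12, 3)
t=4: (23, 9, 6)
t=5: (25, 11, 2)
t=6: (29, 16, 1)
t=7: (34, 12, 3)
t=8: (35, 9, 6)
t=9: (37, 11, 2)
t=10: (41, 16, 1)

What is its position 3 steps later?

The moves between consecutive positions are (+2, +2, -4), (+4, +5, -1), (+5, -4, +2), (+1, -3, +3), (+2, +2, -4), (+4, +5, -1), (+5, -4, +2), (+1, -3, +3), (+2, +2, -4), (+4, +5, -1); they repeat the 4-cycle [(+2, +2, -4), (+4, +5, -1), (+5, -4, +2), (+1, -3, +3)].
step 11: apply (+5, -4, +2) → (46, 12, 3)
step 12: apply (+1, -3, +3) → (47, 9, 6)
step 13: apply (+2, +2, -4) → (49, 11, 2)

(49, 11, 2)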